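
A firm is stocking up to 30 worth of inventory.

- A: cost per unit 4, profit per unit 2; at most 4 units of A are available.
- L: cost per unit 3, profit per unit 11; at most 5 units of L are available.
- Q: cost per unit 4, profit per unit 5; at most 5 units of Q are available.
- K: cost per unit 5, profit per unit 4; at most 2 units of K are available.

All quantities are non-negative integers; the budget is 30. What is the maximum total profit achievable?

70

L has the best ratio (11/3); taking only L gives at most 5×11 = 55 (stopped by the supply cap of 5).
Mixing does better — 5×L and 3×Q: cost 27 ≤ 30, profit 5·11 + 3·5 = 70.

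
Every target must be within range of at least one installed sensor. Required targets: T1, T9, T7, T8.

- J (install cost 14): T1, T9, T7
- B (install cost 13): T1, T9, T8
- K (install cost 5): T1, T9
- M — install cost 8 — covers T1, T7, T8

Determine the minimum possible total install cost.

13

This is an integer covering problem.
Choose K and M: together they cover T1, T9, T7, T8 — every target.
Total install cost: 5 + 8 = 13.
No cover costs less than 13.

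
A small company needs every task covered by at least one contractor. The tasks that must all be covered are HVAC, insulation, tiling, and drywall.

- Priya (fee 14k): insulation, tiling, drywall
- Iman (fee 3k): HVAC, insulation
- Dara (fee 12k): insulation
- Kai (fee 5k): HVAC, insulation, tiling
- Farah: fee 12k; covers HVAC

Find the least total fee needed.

17

The greedy cost-per-new-task heuristic would pick Iman, Kai, and Priya for 22, but a cheaper cover exists.
Choose Priya and Iman: together they cover HVAC, insulation, tiling, drywall — every task.
Total fee: 14 + 3 = 17.
No cover costs less than 17.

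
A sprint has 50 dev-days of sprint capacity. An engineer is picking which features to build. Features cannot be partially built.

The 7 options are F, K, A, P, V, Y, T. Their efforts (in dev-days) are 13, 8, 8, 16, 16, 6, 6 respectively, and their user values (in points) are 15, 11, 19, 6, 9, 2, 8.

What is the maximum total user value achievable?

55

This is an integer program with binary decision variables.
F + K + A + V: effort 13 + 8 + 8 + 16 = 45 ≤ 50, user value 15 + 11 + 19 + 9 = 54.
F + K + A + T: effort 13 + 8 + 8 + 6 = 35 ≤ 50, user value 15 + 11 + 19 + 8 = 53.
F + K + A + Y + T: effort 13 + 8 + 8 + 6 + 6 = 41 ≤ 50, user value 15 + 11 + 19 + 2 + 8 = 55.
Best is F, K, A, Y, and T with total user value 55.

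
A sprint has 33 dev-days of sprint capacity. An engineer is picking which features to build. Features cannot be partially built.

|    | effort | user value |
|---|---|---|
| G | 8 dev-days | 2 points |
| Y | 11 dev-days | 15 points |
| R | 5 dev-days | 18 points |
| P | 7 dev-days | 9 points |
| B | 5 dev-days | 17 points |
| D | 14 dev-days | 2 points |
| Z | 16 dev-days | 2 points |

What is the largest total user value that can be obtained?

59

This is a 0-1 knapsack instance.
Take Y, R, P, and B: effort 11 + 5 + 7 + 5 = 28 ≤ 33, user value 15 + 18 + 9 + 17 = 59.
No other feasible combination does better.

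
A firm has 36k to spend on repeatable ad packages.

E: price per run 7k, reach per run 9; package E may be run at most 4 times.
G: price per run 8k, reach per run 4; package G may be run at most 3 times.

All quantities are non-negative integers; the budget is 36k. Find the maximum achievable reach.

This is a bounded integer knapsack.
4×E: price 28 ≤ 36, reach 4·9 = 36.
4×E and 1×G: price 36 ≤ 36, reach 4·9 + 1·4 = 40.
Best is 40.

40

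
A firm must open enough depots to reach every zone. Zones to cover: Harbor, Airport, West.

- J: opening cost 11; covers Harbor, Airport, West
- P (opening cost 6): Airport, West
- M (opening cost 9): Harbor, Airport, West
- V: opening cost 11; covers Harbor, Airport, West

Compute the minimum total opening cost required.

9

This is a weighted set-cover instance.
The greedy cost-per-new-zone heuristic would pick P and M for 15, but a cheaper cover exists.
M alone covers Harbor, Airport, West — every zone.
Total opening cost: 9.
No cover costs less than 9.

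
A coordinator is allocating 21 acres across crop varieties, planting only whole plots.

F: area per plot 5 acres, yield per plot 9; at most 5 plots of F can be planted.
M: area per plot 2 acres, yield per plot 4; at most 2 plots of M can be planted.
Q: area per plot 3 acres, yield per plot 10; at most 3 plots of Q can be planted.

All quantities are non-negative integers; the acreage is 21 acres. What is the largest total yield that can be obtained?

Q has the best ratio (10/3); taking only Q gives at most 3×10 = 30 (stopped by the supply cap of 3).
Mixing does better — 2×F, 1×M, and 3×Q: area 21 ≤ 21, yield 2·9 + 1·4 + 3·10 = 52.

52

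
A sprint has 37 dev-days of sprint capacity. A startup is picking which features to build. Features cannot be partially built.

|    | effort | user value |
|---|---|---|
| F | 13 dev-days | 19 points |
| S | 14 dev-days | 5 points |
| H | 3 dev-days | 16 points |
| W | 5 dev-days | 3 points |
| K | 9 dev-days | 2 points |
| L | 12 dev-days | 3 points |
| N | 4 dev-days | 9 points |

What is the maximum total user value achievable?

F + H + W + K + N: effort 13 + 3 + 5 + 9 + 4 = 34 ≤ 37, user value 19 + 16 + 3 + 2 + 9 = 49.
F + H + W + L + N: effort 13 + 3 + 5 + 12 + 4 = 37 ≤ 37, user value 19 + 16 + 3 + 3 + 9 = 50.
F + S + H + N: effort 13 + 14 + 3 + 4 = 34 ≤ 37, user value 19 + 5 + 16 + 9 = 49.
Best is F, H, W, L, and N with total user value 50.

50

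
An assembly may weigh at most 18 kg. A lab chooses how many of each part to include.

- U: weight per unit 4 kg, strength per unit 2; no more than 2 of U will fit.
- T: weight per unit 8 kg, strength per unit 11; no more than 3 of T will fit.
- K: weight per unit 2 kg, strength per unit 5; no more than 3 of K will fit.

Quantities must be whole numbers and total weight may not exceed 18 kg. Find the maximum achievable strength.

28

Take 1×U, 1×T, and 3×K: weight 18 ≤ 18, strength 1·2 + 1·11 + 3·5 = 28.
K has the best ratio (5/2) and is taken to its limit of 3; remaining capacity is filled optimally with the others.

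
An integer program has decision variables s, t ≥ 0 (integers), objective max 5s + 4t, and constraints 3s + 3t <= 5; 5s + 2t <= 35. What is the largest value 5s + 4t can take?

5

Relaxing integrality, the LP optimum is 8.33 at (s,t) = (1.67, 0), which is not an integer point.
(s,t)=(1,0): 3·1+3·0=3≤5, 5·1+2·0=5≤35, objective 5.
(s,t)=(0,1): 3·0+3·1=3≤5, 5·0+2·1=2≤35, objective 4.
No feasible integer point exceeds 5.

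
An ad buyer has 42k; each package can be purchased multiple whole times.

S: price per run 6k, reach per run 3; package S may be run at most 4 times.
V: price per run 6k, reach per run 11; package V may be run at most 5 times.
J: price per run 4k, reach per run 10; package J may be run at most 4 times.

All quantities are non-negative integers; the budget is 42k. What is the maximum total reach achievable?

85

This is a bounded integer knapsack.
Take 5×V and 3×J: price 42 ≤ 42, reach 5·11 + 3·10 = 85.
No other integer combination yields more.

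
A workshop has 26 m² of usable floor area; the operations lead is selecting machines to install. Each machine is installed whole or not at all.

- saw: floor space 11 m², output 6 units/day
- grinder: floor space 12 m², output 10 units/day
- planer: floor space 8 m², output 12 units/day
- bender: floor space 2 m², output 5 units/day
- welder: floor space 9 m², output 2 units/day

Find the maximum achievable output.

Take grinder, planer, and bender: floor space 12 + 8 + 2 = 22 ≤ 26, output 10 + 12 + 5 = 27.
No other feasible combination does better.

27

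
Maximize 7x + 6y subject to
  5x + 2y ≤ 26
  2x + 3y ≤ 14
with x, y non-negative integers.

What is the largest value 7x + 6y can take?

40

Relaxing integrality, the LP optimum is 41.64 at (x,y) = (4.55, 1.64), which is not an integer point.
(x,y)=(4,2): 5·4+2·2=24≤26, 2·4+3·2=14≤14, objective 40.
(x,y)=(5,0): 5·5+2·0=25≤26, 2·5+3·0=10≤14, objective 35.
(x,y)=(4,1): 5·4+2·1=22≤26, 2·4+3·1=11≤14, objective 34.
The best lattice point is (4,2), giving 40.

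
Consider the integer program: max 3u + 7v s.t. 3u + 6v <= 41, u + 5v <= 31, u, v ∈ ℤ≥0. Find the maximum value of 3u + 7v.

45

(u,v)=(1,6) is feasible, giving 45.
(u,v)=(3,5) is feasible, giving 44.
(u,v)=(0,6) is feasible, giving 42.
No feasible integer point exceeds 45.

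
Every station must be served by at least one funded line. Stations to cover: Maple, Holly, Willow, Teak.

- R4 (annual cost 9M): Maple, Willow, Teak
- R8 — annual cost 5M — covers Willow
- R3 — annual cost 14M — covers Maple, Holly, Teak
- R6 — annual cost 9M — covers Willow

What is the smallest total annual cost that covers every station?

19

This is an integer covering problem.
The greedy cost-per-new-station heuristic would pick R4 and R3 for 23, but a cheaper cover exists.
Choose R8 and R3: together they cover Maple, Holly, Willow, Teak — every station.
Total annual cost: 5 + 14 = 19.
No cover costs less than 19.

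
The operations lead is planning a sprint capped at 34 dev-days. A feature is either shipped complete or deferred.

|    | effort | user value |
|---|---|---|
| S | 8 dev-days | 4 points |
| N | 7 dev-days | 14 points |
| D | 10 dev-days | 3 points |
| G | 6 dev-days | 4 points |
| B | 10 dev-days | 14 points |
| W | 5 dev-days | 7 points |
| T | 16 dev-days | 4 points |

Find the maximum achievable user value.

39

Take N, G, B, and W: effort 7 + 6 + 10 + 5 = 28 ≤ 34, user value 14 + 4 + 14 + 7 = 39.
No feasible combination exceeds this.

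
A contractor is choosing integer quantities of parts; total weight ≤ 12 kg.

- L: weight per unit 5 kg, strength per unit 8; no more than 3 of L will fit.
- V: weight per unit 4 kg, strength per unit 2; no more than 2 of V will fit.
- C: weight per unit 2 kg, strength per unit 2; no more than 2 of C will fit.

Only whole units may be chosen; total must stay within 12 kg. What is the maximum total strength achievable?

2×L and 1×C: weight 12 ≤ 12, strength 2·8 + 1·2 = 18.
2×L: weight 10 ≤ 12, strength 2·8 = 16.
Best is 18.

18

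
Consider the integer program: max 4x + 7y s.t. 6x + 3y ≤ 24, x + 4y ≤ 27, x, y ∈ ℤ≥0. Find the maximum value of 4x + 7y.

The continuous relaxation peaks at (0.714, 6.57) with value 48.86; rounding to a feasible lattice point costs some objective.
(x,y)=(1,6): 6·1+3·6=24≤24, 1·1+4·6=25≤27, objective 46.
(x,y)=(0,6): 6·0+3·6=18≤24, 1·0+4·6=24≤27, objective 42.
(x,y)=(1,5): 6·1+3·5=21≤24, 1·1+4·5=21≤27, objective 39.
The best lattice point is (1,6), giving 46.

46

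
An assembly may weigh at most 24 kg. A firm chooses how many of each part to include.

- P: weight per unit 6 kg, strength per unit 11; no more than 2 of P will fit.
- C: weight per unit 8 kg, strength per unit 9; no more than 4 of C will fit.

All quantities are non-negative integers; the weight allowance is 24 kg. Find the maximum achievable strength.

Take 2×P and 1×C: weight 20 ≤ 24, strength 2·11 + 1·9 = 31.
P has the best ratio (11/6) and is taken to its limit of 2; remaining capacity is filled optimally with the others.

31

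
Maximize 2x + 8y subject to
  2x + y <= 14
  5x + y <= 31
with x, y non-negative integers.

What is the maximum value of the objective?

112

(x,y)=(0,14): 2·0+1·14=14≤14, 5·0+1·14=14≤31, objective 112.
(x,y)=(0,13): 2·0+1·13=13≤14, 5·0+1·13=13≤31, objective 104.
No feasible integer point exceeds 112.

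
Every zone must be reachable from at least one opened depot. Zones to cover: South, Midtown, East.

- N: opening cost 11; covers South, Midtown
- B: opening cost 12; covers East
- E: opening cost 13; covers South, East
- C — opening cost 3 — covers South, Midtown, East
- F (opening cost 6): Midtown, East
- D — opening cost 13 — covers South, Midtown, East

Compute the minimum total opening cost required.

3

This is an integer covering problem.
C alone covers South, Midtown, East — every zone.
Total opening cost: 3.
No cover costs less than 3.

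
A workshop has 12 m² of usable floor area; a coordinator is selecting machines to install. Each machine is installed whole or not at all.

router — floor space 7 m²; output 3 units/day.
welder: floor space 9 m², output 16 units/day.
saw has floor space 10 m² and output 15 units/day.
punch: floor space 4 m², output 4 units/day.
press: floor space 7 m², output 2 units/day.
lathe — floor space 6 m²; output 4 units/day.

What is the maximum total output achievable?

16

punch + lathe: floor space 4 + 6 = 10 ≤ 12, output 4 + 4 = 8.
welder: floor space 9 ≤ 12, output 16.
saw: floor space 10 ≤ 12, output 15.
Best is welder with total output 16.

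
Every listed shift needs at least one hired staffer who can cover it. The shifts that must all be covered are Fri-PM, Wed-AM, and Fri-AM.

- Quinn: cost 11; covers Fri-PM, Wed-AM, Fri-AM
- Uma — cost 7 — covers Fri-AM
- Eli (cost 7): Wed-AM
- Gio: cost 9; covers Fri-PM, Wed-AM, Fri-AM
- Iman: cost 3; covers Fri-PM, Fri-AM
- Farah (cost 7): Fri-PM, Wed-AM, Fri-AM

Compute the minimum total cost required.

7

The greedy cost-per-new-shift heuristic would pick Iman and Eli for 10, but a cheaper cover exists.
Farah alone covers Fri-PM, Wed-AM, Fri-AM — every shift.
Total cost: 7.
No cover costs less than 7.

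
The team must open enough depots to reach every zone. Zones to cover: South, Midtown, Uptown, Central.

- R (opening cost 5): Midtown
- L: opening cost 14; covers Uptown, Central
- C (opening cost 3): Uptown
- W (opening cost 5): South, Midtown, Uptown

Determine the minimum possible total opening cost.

This is a weighted set-cover instance.
Choose L and W: together they cover South, Midtown, Uptown, Central — every zone.
Total opening cost: 14 + 5 = 19.
No cover costs less than 19.

19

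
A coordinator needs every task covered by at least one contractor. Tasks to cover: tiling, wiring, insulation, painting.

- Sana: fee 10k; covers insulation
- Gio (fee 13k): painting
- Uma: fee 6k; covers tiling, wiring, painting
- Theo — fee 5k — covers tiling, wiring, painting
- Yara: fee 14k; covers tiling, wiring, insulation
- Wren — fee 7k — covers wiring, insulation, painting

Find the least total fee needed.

12

Choose Theo and Wren: together they cover tiling, wiring, insulation, painting — every task.
Total fee: 5 + 7 = 12.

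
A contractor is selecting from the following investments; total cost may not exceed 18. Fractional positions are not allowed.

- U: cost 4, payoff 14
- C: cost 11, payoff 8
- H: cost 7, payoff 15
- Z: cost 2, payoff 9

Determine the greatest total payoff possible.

38

Allowing fractional choices, the relaxed optimum would be about 41.6, but investments are indivisible.
U + C + Z: cost 4 + 11 + 2 = 17 ≤ 18, payoff 14 + 8 + 9 = 31.
U + H + Z: cost 4 + 7 + 2 = 13 ≤ 18, payoff 14 + 15 + 9 = 38.
Best is U, H, and Z with total payoff 38.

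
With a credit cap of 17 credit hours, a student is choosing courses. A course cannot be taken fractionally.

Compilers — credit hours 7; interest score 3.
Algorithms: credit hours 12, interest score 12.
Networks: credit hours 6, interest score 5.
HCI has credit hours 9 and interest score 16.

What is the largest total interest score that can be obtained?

This is an integer program with binary decision variables.
Allowing fractional choices, the relaxed optimum would be about 24.0, but courses are indivisible.
Compilers + HCI: credit hours 7 + 9 = 16 ≤ 17, interest score 3 + 16 = 19.
Networks + HCI: credit hours 6 + 9 = 15 ≤ 17, interest score 5 + 16 = 21.
HCI: credit hours 9 ≤ 17, interest score 16.
Best is Networks and HCI with total interest score 21.

21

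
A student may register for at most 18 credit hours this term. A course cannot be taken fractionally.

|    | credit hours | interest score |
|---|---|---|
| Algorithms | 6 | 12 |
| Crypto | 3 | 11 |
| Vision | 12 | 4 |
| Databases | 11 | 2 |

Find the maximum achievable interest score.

This is a 0-1 knapsack instance.
Take Algorithms and Crypto: credit hours 6 + 3 = 9 ≤ 18, interest score 12 + 11 = 23.
No other feasible combination does better.

23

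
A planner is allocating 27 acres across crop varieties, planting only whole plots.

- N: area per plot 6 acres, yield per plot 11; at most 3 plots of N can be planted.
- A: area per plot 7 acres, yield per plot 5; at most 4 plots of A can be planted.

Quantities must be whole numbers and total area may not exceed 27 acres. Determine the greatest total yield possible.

3×N: area 18 ≤ 27, yield 3·11 = 33.
3×N and 1×A: area 25 ≤ 27, yield 3·11 + 1·5 = 38.
Best is 38.

38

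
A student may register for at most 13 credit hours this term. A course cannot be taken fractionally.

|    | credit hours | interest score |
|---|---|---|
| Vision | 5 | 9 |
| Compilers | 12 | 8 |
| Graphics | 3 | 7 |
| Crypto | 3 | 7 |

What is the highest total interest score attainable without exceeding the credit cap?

23

Treat it as a binary knapsack problem.
Allowing fractional choices, the relaxed optimum would be about 24.3, but courses are indivisible.
Vision + Crypto: credit hours 5 + 3 = 8 ≤ 13, interest score 9 + 7 = 16.
Vision + Graphics: credit hours 5 + 3 = 8 ≤ 13, interest score 9 + 7 = 16.
Vision + Graphics + Crypto: credit hours 5 + 3 + 3 = 11 ≤ 13, interest score 9 + 7 + 7 = 23.
Best is Vision, Graphics, and Crypto with total interest score 23.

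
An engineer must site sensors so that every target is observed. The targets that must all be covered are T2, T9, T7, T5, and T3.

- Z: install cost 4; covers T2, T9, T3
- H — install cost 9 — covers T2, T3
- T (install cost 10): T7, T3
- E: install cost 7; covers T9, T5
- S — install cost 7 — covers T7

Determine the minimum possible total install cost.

18

Choose Z, E, and S: together they cover T2, T9, T7, T5, T3 — every target.
Total install cost: 4 + 7 + 7 = 18.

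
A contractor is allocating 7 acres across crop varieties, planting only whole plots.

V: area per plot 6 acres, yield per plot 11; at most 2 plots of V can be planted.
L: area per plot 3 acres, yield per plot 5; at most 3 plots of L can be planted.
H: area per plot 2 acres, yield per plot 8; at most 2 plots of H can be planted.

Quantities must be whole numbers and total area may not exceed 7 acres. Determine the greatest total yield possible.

H has the best ratio (8/2); taking only H gives at most 2×8 = 16 (stopped by the supply cap of 2).
Mixing does better — 1×L and 2×H: area 7 ≤ 7, yield 1·5 + 2·8 = 21.

21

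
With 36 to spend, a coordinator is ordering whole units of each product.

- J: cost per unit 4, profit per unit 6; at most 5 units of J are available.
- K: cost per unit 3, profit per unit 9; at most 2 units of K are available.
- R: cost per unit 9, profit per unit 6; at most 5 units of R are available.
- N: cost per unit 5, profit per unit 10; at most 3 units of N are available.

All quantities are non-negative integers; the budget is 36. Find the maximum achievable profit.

3×J, 2×K, and 3×N: cost 33 ≤ 36, profit 3·6 + 2·9 + 3·10 = 66.
5×J, 2×K, and 2×N: cost 36 ≤ 36, profit 5·6 + 2·9 + 2·10 = 68.
Best is 68.

68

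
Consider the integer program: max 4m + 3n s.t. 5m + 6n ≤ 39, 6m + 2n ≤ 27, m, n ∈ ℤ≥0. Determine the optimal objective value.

24

The continuous relaxation peaks at (3.23, 3.81) with value 24.35; rounding to a feasible lattice point costs some objective.
(m,n)=(3,4): 5·3+6·4=39≤39, 6·3+2·4=26≤27, objective 24.
(m,n)=(3,3): 5·3+6·3=33≤39, 6·3+2·3=24≤27, objective 21.
(m,n)=(2,4): 5·2+6·4=34≤39, 6·2+2·4=20≤27, objective 20.
The best lattice point is (3,4), giving 24.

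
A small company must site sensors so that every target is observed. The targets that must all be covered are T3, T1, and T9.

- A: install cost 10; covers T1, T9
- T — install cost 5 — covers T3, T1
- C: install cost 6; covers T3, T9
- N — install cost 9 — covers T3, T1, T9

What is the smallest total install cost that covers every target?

The greedy cost-per-new-target heuristic would pick T and C for 11, but a cheaper cover exists.
N alone covers T3, T1, T9 — every target.
Total install cost: 9.
No cover costs less than 9.

9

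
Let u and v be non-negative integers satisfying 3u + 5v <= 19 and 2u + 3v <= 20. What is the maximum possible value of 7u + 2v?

42

Relaxing integrality, the LP optimum is 44.33 at (u,v) = (6.33, 0), which is not an integer point.
(u,v)=(6,0): 3·6+5·0=18≤19, 2·6+3·0=12≤20, objective 42.
(u,v)=(5,0): 3·5+5·0=15≤19, 2·5+3·0=10≤20, objective 35.
Maximum is 42 at (u,v)=(6,0).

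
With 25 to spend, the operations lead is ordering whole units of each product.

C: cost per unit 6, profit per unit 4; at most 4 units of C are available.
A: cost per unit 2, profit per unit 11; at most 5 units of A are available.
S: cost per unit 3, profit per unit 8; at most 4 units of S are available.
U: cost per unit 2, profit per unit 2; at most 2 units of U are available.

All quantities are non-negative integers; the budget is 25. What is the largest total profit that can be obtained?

89

Take 5×A, 4×S, and 1×U: cost 24 ≤ 25, profit 5·11 + 4·8 + 1·2 = 89.
A has the best ratio (11/2) and is taken to its limit of 5; remaining capacity is filled optimally with the others.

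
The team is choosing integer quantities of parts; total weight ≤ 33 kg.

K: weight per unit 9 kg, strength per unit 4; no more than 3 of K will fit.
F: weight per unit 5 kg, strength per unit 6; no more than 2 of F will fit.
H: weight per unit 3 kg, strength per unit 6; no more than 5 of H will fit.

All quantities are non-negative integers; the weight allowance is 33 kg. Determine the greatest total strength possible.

1×K, 1×F, and 5×H: weight 29 ≤ 33, strength 1·4 + 1·6 + 5·6 = 40.
2×F and 5×H: weight 25 ≤ 33, strength 2·6 + 5·6 = 42.
Best is 42.

42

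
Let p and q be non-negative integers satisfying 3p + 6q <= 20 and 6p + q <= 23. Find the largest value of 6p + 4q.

22

Relaxing integrality, the LP optimum is 27.64 at (p,q) = (3.58, 1.55), which is not an integer point.
(p,q)=(3,1): 3·3+6·1=15≤20, 6·3+1·1=19≤23, objective 22.
(p,q)=(2,2): 3·2+6·2=18≤20, 6·2+1·2=14≤23, objective 20.
(p,q)=(3,0): 3·3+6·0=9≤20, 6·3+1·0=18≤23, objective 18.
The best lattice point is (3,1), giving 22.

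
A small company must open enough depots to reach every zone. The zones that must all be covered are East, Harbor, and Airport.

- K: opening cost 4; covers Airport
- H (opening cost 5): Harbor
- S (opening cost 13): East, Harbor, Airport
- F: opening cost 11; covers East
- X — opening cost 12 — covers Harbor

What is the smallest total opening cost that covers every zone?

S alone covers East, Harbor, Airport — every zone.
Total opening cost: 13.

13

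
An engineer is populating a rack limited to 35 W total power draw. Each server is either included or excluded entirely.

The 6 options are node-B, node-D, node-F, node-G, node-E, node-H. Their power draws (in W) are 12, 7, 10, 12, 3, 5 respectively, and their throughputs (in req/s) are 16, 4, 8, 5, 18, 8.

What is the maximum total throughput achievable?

Take node-B, node-F, node-E, and node-H: power draw 12 + 10 + 3 + 5 = 30 ≤ 35, throughput 16 + 8 + 18 + 8 = 50.
No other feasible combination does better.

50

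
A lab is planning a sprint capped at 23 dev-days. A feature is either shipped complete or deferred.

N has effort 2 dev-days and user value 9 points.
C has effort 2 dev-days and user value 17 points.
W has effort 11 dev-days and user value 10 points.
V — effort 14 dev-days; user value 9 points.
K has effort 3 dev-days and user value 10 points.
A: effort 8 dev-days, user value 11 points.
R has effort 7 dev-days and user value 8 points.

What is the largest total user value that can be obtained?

55

N + C + K + A + R: effort 2 + 2 + 3 + 8 + 7 = 22 ≤ 23, user value 9 + 17 + 10 + 11 + 8 = 55.
N + C + K + A: effort 2 + 2 + 3 + 8 = 15 ≤ 23, user value 9 + 17 + 10 + 11 = 47.
N + C + W + A: effort 2 + 2 + 11 + 8 = 23 ≤ 23, user value 9 + 17 + 10 + 11 = 47.
Best is N, C, K, A, and R with total user value 55.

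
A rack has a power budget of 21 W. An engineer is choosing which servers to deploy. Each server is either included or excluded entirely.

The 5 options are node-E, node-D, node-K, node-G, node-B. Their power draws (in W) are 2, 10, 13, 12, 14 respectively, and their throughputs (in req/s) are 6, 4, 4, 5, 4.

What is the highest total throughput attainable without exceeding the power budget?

Take node-E and node-G: power draw 2 + 12 = 14 ≤ 21, throughput 6 + 5 = 11.
No other feasible combination does better.

11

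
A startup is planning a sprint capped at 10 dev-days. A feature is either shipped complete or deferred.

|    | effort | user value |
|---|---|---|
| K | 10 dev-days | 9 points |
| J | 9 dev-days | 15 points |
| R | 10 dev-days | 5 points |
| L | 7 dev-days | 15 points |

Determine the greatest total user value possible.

This is an integer program with binary decision variables.
J: effort 9 ≤ 10, user value 15.
L: effort 7 ≤ 10, user value 15.
The maximum user value is 15; one optimal choice is L.

15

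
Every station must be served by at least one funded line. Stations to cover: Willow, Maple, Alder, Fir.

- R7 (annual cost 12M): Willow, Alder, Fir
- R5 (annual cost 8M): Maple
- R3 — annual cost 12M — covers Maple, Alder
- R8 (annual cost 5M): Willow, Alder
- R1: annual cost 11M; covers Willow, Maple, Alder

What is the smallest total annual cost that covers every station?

20

The greedy cost-per-new-station heuristic would pick R8, R5, and R7 for 25, but a cheaper cover exists.
Choose R7 and R5: together they cover Willow, Maple, Alder, Fir — every station.
Total annual cost: 12 + 8 = 20.
No cover costs less than 20.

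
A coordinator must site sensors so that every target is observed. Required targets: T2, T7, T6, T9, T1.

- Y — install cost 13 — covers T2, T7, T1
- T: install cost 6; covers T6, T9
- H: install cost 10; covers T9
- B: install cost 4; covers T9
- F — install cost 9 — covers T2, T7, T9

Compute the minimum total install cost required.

19

Choose Y and T: together they cover T2, T7, T6, T9, T1 — every target.
Total install cost: 13 + 6 = 19.
No cover costs less than 19.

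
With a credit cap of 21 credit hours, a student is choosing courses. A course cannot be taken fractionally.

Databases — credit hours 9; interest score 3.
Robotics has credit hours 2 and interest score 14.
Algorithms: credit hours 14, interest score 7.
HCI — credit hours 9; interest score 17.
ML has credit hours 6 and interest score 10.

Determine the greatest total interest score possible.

Allowing fractional choices, the relaxed optimum would be about 43.0, but courses are indivisible.
Robotics + HCI + ML: credit hours 2 + 9 + 6 = 17 ≤ 21, interest score 14 + 17 + 10 = 41.
Databases + Robotics + HCI: credit hours 9 + 2 + 9 = 20 ≤ 21, interest score 3 + 14 + 17 = 34.
Best is Robotics, HCI, and ML with total interest score 41.

41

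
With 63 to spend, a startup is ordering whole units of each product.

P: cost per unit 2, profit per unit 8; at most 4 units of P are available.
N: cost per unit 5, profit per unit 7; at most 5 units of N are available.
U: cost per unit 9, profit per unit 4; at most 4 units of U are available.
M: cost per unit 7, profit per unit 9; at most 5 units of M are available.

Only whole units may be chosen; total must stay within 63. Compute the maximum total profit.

105

This is a bounded integer knapsack.
P has the best ratio (8/2); taking only P gives at most 4×8 = 32 (stopped by the supply cap of 4).
Mixing does better — 4×P, 4×N, and 5×M: cost 63 ≤ 63, profit 4·8 + 4·7 + 5·9 = 105.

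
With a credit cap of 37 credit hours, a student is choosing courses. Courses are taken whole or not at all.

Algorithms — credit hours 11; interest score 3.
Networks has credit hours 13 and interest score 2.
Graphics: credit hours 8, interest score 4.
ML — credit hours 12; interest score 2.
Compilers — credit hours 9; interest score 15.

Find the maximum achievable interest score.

Take Algorithms, Graphics, and Compilers: credit hours 11 + 8 + 9 = 28 ≤ 37, interest score 3 + 4 + 15 = 22.
No other feasible combination does better.

22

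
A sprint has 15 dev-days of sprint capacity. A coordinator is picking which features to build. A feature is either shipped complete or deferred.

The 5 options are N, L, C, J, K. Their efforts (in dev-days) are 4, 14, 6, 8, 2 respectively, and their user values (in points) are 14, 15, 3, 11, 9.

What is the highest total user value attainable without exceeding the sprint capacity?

This is an integer program with binary decision variables.
Allowing fractional choices, the relaxed optimum would be about 35.1, but features are indivisible.
N + J + K: effort 4 + 8 + 2 = 14 ≤ 15, user value 14 + 11 + 9 = 34.
N + J: effort 4 + 8 = 12 ≤ 15, user value 14 + 11 = 25.
N + C + K: effort 4 + 6 + 2 = 12 ≤ 15, user value 14 + 3 + 9 = 26.
Best is N, J, and K with total user value 34.

34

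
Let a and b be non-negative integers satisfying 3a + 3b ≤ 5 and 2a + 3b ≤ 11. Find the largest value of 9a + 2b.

9

The continuous relaxation peaks at (1.67, 0) with value 15.00; rounding to a feasible lattice point costs some objective.
(a,b)=(1,0): 3·1+3·0=3≤5, 2·1+3·0=2≤11, objective 9.
(a,b)=(0,1): 3·0+3·1=3≤5, 2·0+3·1=3≤11, objective 2.
The best lattice point is (1,0), giving 9.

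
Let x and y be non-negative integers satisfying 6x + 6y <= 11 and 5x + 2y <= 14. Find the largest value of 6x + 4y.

6

(x,y)=(1,0): 6·1+6·0=6≤11, 5·1+2·0=5≤14, objective 6.
(x,y)=(0,1): 6·0+6·1=6≤11, 5·0+2·1=2≤14, objective 4.
The best lattice point is (1,0), giving 6.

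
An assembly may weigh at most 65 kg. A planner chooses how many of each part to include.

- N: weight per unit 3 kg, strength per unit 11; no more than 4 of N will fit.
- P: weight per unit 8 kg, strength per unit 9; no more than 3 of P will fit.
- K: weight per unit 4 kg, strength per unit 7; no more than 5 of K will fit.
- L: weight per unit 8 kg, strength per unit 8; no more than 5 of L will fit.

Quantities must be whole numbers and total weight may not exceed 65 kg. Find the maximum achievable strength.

114

This is a bounded integer knapsack.
N has the best ratio (11/3); taking only N gives at most 4×11 = 44 (stopped by the supply cap of 4).
Mixing does better — 4×N, 3×P, 5×K, and 1×L: weight 64 ≤ 65, strength 4·11 + 3·9 + 5·7 + 1·8 = 114.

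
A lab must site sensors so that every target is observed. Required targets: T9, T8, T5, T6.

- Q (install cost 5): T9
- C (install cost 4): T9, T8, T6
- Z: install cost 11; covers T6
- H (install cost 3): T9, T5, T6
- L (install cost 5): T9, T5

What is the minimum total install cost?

Choose C and H: together they cover T9, T8, T5, T6 — every target.
Total install cost: 4 + 3 = 7.

7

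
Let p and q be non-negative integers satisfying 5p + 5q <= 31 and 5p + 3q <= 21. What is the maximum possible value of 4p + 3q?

The continuous relaxation peaks at (1.2, 5) with value 19.80; rounding to a feasible lattice point costs some objective.
(p,q)=(1,5): 5·1+5·5=30≤31, 5·1+3·5=20≤21, objective 19.
(p,q)=(0,6): 5·0+5·6=30≤31, 5·0+3·6=18≤21, objective 18.
(p,q)=(1,4): 5·1+5·4=25≤31, 5·1+3·4=17≤21, objective 16.
(p,q)=(0,5): 5·0+5·5=25≤31, 5·0+3·5=15≤21, objective 15.
Maximum is 19 at (p,q)=(1,5).

19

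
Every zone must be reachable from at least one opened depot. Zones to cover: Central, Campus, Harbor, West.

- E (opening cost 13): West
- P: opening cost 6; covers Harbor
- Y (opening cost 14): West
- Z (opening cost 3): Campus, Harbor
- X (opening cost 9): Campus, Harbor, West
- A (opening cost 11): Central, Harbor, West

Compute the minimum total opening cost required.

14

Choose Z and A: together they cover Central, Campus, Harbor, West — every zone.
Total opening cost: 3 + 11 = 14.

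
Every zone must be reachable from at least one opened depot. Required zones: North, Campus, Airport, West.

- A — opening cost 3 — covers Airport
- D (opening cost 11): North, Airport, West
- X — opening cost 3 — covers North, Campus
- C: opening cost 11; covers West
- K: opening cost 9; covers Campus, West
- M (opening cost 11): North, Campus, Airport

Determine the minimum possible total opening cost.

14

The greedy cost-per-new-zone heuristic would pick X, A, and K for 15, but a cheaper cover exists.
Choose D and X: together they cover North, Campus, Airport, West — every zone.
Total opening cost: 11 + 3 = 14.
No cover costs less than 14.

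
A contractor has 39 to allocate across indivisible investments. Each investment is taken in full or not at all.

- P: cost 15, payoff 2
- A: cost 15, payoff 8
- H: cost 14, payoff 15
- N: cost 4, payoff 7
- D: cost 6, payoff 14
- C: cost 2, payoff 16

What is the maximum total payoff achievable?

53

Take A, H, D, and C: cost 15 + 14 + 6 + 2 = 37 ≤ 39, payoff 8 + 15 + 14 + 16 = 53.
No other feasible combination does better.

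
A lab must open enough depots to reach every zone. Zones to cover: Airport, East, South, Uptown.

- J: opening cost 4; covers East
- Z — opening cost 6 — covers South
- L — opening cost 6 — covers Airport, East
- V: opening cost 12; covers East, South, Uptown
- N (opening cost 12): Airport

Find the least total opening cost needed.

18

Choose L and V: together they cover Airport, East, South, Uptown — every zone.
Total opening cost: 6 + 12 = 18.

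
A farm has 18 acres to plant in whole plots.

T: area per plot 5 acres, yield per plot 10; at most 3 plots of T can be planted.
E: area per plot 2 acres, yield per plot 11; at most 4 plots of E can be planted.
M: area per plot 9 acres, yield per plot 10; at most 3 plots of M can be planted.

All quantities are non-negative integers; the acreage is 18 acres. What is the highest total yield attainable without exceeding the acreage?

64

4×E and 1×M: area 17 ≤ 18, yield 4·11 + 1·10 = 54.
2×T and 4×E: area 18 ≤ 18, yield 2·10 + 4·11 = 64.
Best is 64.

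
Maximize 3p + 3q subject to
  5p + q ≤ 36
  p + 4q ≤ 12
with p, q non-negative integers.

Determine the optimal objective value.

24

The continuous relaxation peaks at (6.95, 1.26) with value 24.63; rounding to a feasible lattice point costs some objective.
(p,q)=(7,1): 5·7+1·1=36≤36, 1·7+4·1=11≤12, objective 24.
(p,q)=(6,1): 5·6+1·1=31≤36, 1·6+4·1=10≤12, objective 21.
Maximum is 24 at (p,q)=(7,1).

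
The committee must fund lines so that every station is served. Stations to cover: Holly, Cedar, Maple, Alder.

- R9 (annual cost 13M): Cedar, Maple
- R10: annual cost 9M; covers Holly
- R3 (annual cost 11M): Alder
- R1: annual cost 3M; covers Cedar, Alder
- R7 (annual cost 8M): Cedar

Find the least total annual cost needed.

This is an integer covering problem.
Choose R9, R10, and R1: together they cover Holly, Cedar, Maple, Alder — every station.
Total annual cost: 13 + 9 + 3 = 25.
No cover costs less than 25.

25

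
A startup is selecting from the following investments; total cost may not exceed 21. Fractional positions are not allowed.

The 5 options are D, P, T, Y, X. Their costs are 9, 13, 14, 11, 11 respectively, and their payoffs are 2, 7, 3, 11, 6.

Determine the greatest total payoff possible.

Y: cost 11 ≤ 21, payoff 11.
D + Y: cost 9 + 11 = 20 ≤ 21, payoff 2 + 11 = 13.
D + X: cost 9 + 11 = 20 ≤ 21, payoff 2 + 6 = 8.
Best is D and Y with total payoff 13.

13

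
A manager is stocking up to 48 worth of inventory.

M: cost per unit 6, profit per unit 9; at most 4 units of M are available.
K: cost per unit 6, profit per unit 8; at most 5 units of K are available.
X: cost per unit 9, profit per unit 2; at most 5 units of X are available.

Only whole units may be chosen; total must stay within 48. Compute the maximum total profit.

M has the best ratio (9/6); taking only M gives at most 4×9 = 36 (stopped by the supply cap of 4).
Mixing does better — 4×M and 4×K: cost 48 ≤ 48, profit 4·9 + 4·8 = 68.

68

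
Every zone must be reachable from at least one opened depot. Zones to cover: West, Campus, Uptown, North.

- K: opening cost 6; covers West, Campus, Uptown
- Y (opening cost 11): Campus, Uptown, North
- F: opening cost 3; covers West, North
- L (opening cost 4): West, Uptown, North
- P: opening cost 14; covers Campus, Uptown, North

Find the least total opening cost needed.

9

The greedy cost-per-new-zone heuristic would pick L and K for 10, but a cheaper cover exists.
Choose K and F: together they cover West, Campus, Uptown, North — every zone.
Total opening cost: 6 + 3 = 9.
No cover costs less than 9.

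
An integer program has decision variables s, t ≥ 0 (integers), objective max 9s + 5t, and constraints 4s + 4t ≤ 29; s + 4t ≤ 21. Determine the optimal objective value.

63

The continuous relaxation peaks at (7.25, 0) with value 65.25; rounding to a feasible lattice point costs some objective.
(s,t)=(7,0): 4·7+4·0=28≤29, 1·7+4·0=7≤21, objective 63.
(s,t)=(6,1): 4·6+4·1=28≤29, 1·6+4·1=10≤21, objective 59.
(s,t)=(6,0): 4·6+4·0=24≤29, 1·6+4·0=6≤21, objective 54.
Maximum is 63 at (s,t)=(7,0).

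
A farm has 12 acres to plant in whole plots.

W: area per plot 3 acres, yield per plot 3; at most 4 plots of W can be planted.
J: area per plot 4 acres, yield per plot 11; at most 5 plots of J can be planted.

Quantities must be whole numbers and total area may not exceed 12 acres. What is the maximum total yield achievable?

J has the best ratio (11/4); taking only J gives at most 3×11 = 33 (stopped by the area limit).
Optimal: 3×J: area 12 ≤ 12, yield 3·11 = 33.

33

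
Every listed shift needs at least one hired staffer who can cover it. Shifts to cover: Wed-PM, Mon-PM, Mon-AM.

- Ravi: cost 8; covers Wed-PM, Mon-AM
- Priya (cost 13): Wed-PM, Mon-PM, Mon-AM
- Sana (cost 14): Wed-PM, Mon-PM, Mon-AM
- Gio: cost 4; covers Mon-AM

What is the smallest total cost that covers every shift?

The greedy cost-per-new-shift heuristic would pick Ravi and Priya for 21, but a cheaper cover exists.
Priya alone covers Wed-PM, Mon-PM, Mon-AM — every shift.
Total cost: 13.
No cover costs less than 13.

13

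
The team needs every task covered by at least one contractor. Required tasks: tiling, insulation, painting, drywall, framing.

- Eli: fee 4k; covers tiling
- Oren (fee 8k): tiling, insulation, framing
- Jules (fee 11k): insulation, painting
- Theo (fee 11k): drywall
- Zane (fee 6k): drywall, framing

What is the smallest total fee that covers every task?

21

The greedy cost-per-new-task heuristic would pick Oren, Zane, and Jules for 25, but a cheaper cover exists.
Choose Eli, Jules, and Zane: together they cover tiling, insulation, painting, drywall, framing — every task.
Total fee: 4 + 11 + 6 = 21.
No cover costs less than 21.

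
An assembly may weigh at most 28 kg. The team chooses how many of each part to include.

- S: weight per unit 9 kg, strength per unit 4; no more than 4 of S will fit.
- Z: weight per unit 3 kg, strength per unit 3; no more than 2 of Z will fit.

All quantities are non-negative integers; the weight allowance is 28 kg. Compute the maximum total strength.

14

Z has the best ratio (3/3); taking only Z gives at most 2×3 = 6 (stopped by the supply cap of 2).
Mixing does better — 2×S and 2×Z: weight 24 ≤ 28, strength 2·4 + 2·3 = 14.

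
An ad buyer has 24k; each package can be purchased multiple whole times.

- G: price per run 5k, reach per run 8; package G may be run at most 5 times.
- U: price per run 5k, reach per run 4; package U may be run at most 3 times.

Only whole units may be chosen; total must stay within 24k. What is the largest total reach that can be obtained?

32

This is a bounded integer knapsack.
3×G and 1×U: price 20 ≤ 24, reach 3·8 + 1·4 = 28.
4×G: price 20 ≤ 24, reach 4·8 = 32.
Best is 32.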